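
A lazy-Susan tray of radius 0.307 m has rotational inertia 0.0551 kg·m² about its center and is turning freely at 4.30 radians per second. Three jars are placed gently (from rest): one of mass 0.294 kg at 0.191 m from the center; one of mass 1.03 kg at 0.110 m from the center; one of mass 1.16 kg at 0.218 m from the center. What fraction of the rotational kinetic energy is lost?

The added mass arrives with no angular momentum about the center, and any external torque about the center is negligible, so the system's angular momentum is conserved.
Added inertia Σmr² = (0.294)(0.191)² + (1.03)(0.110)² + (1.16)(0.218)² = 0.07832 kg·m²; I_f = 0.05510 + 0.07832 = 0.1334 kg·m².
ω_f = I_p ω_i / I_f = (0.05510)(4.30) / 0.1334 = 1.776 rad/s.
KE_i = ½(0.05510)(4.300 rad/s)² = 0.5094 J; KE_f = ½(0.1334)(1.776)² = 0.2104 J.
Fraction lost = 0.5870.

fraction ≈ 0.587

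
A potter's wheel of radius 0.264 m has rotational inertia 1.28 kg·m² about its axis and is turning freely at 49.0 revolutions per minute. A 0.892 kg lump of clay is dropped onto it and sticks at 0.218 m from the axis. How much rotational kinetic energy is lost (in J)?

No external torque acts about the axis; L_before = L_after.
Added inertia Σmr² = (0.892)(0.218)² = 0.04239 kg·m²; I_f = 1.280 + 0.04239 = 1.322 kg·m².
ω_f = I_p ω_i / I_f = (1.280)(49.0) / 1.322 = 47.43 rpm.
KE_i = ½(1.280)(5.131 rad/s)² = 16.85 J; KE_f = ½(1.322)(4.967)² = 16.31 J.

energy lost ≈ 0.540 J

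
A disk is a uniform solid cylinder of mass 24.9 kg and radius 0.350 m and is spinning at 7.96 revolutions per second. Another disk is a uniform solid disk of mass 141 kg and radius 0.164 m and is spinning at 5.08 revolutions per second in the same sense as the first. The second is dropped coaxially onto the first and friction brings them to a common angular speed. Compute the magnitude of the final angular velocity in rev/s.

No external torque acts about the common axis, so total angular momentum is conserved.
Moments of inertia: I_A = ½(24.9)(0.350)² = 1.525 kg·m²; I_B = ½(141)(0.164)² = 1.896 kg·m².
Taking A's sense as positive: L = (1.525)(7.96) + (1.896)(5.08) = 21.77 kg·m²·rev/s.
Combined I = 1.525 + 1.896 = 3.421 kg·m².
ω_f = L / I = 21.77 / 3.421 = 6.364 rev/s.

|ω_f| ≈ 6.36 rev/s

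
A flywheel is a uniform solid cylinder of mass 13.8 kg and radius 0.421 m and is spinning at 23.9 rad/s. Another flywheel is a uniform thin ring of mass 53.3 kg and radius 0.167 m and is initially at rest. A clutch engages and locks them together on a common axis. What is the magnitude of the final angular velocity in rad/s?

|ω_f| ≈ 10.8 rad/s

The coupling torques are internal; angular momentum about the shared axis is conserved.
Moments of inertia: I_A = ½(13.8)(0.421)² = 1.223 kg·m²; I_B = (53.3)(0.167)² = 1.486 kg·m².
Taking A's sense as positive: L = (1.223)(23.9) = 29.23 kg·m²·rad/s.
Combined I = 1.223 + 1.486 = 2.709 kg·m².
ω_f = L / I = 29.23 / 2.709 = 10.79 rad/s.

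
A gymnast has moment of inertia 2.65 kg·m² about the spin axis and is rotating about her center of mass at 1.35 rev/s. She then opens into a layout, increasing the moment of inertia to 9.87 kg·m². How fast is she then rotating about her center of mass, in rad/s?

No external torque acts about the spin axis, so angular momentum is conserved.
ω₂ = I₁ω₁ / I₂ = (2.650)(1.35 rev/s) / (9.870) = 0.3625 rev/s = 2.277 rad/s.

ω₂ ≈ 2.28 rad/s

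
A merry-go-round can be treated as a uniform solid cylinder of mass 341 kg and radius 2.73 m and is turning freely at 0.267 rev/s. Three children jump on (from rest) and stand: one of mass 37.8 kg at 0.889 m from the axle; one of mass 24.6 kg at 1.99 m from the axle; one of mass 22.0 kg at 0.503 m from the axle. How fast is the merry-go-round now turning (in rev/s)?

No external torque acts about the axle; L_before = L_after.
I_p = ½(341)(2.73)² = 1271 kg·m².
Added inertia Σmr² = (37.8)(0.889)² + (24.6)(1.99)² + (22.0)(0.503)² = 132.9 kg·m²; I_f = 1271 + 132.9 = 1404 kg·m².
ω_f = I_p ω_i / I_f = (1271)(0.267) / 1404 = 0.2417 rev/s.

ω_f ≈ 0.242 rev/s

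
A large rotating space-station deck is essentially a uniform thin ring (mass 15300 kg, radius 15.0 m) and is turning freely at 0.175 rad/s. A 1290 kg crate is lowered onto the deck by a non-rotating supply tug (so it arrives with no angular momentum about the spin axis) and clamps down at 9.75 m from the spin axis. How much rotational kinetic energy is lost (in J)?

energy lost ≈ 1810 J

No external torque acts about the spin axis; L_before = L_after.
I_p = (15300)(15.0)² = 3.442e+06 kg·m².
Added inertia Σmr² = (1290)(9.75)² = 1.226e+05 kg·m²; I_f = 3.442e+06 + 1.226e+05 = 3.565e+06 kg·m².
ω_f = I_p ω_i / I_f = (3.442e+06)(0.175) / 3.565e+06 = 0.1690 rad/s.
KE_i = ½(3.442e+06)(0.1750 rad/s)² = 52710 J; KE_f = ½(3.565e+06)(0.1690)² = 50900 J.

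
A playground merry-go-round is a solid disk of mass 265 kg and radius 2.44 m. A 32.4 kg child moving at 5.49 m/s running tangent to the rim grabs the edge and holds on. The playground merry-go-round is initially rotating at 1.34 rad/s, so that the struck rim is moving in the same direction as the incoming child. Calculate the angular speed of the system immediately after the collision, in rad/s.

The axle reaction passes through the axle and exerts no torque about it; angular momentum about the axle is conserved through the impact.
I_p = ½(265)(2.44)² = 788.9 kg·m². Taking the sense of the child's angular momentum as positive, L_{child} = m v R = (32.4)(5.49)(2.44) = 434.0 kg·m²/s.
L_i = +I_p ω_p + m v R = +(788.9)(1.34) + 434.0 = 1491 kg·m²/s.
After sticking, I_f = I_p + m R² = 788.9 + (32.4)(2.44)² = 981.7 kg·m².
ω_f = L_i / I_f = 1491 / 981.7 = 1.519 rad/s.

|ω_f| ≈ 1.52 rad/s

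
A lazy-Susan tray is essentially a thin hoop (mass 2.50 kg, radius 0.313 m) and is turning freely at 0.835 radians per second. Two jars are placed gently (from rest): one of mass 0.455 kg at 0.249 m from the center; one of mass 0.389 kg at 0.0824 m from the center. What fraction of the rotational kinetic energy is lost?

No external torque acts about the center; L_before = L_after.
I_p = (2.50)(0.313)² = 0.2449 kg·m².
Added inertia Σmr² = (0.455)(0.249)² + (0.389)(0.0824)² = 0.03085 kg·m²; I_f = 0.2449 + 0.03085 = 0.2758 kg·m².
ω_f = I_p ω_i / I_f = (0.2449)(0.835) / 0.2758 = 0.7416 rad/s.
KE_i = ½(0.2449)(0.8350 rad/s)² = 0.08538 J; KE_f = ½(0.2758)(0.7416)² = 0.07583 J.
Fraction lost = 0.1119.

fraction ≈ 0.112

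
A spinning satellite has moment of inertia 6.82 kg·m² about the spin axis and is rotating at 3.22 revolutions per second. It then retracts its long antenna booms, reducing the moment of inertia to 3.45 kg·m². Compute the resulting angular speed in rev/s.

Angular momentum about the spin axis is conserved since the torque about it is zero.
ω₂ = I₁ω₁ / I₂ = (6.820)(3.22 rev/s) / (3.450) = 6.365 rev/s.

ω₂ ≈ 6.37 rev/s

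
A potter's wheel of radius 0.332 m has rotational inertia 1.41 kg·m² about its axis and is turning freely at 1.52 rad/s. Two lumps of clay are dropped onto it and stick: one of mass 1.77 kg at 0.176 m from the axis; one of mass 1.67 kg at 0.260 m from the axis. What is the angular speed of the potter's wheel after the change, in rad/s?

ω_f ≈ 1.36 rad/s

The added mass arrives with no angular momentum about the axis, and any external torque about the axis is negligible, so the system's angular momentum is conserved.
Added inertia Σmr² = (1.77)(0.176)² + (1.67)(0.260)² = 0.1677 kg·m²; I_f = 1.410 + 0.1677 = 1.578 kg·m².
ω_f = I_p ω_i / I_f = (1.410)(1.52) / 1.578 = 1.358 rad/s.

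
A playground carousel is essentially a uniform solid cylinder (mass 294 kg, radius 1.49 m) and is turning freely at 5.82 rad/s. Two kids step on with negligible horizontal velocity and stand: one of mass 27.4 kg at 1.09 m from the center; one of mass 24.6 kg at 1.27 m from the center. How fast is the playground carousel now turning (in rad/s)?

ω_f ≈ 4.77 rad/s

No external torque acts about the center; L_before = L_after.
I_p = ½(294)(1.49)² = 326.4 kg·m².
Added inertia Σmr² = (27.4)(1.09)² + (24.6)(1.27)² = 72.23 kg·m²; I_f = 326.4 + 72.23 = 398.6 kg·m².
ω_f = I_p ω_i / I_f = (326.4)(5.82) / 398.6 = 4.765 rad/s.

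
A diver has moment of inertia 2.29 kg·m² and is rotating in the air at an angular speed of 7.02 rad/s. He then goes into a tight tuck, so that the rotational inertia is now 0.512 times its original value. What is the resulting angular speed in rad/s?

Angular momentum about the spin axis is conserved since the torque about it is zero.
I₂ = 0.512 × 2.29 = 1.172 kg·m².
ω₂ = I₁ω₁ / I₂ = (2.290)(7.02 rad/s) / (1.172) = 13.71 rad/s.

ω₂ ≈ 13.7 rad/s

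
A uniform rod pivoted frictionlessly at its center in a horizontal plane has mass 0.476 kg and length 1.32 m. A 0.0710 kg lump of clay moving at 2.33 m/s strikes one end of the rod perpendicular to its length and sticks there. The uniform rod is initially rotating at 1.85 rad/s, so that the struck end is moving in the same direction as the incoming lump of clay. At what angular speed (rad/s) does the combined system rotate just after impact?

About the pivot the impulsive forces during the collision are internal, so angular momentum about that axis is conserved.
I_p = (1/12)(0.476)(1.32)² = 0.06912 kg·m². Taking the sense of the lump of clay's angular momentum as positive, L_{lump} = m v R = (0.0710)(2.33)(1.32/2) = 0.1092 kg·m²/s.
L_i = +I_p ω_p + m v R = +(0.06912)(1.85) + 0.1092 = 0.2370 kg·m²/s.
After sticking, I_f = I_p + m R² = 0.06912 + (0.0710)(1.32/2)² = 0.1000 kg·m².
ω_f = L_i / I_f = 0.2370 / 0.1000 = 2.369 rad/s.

|ω_f| ≈ 2.37 rad/s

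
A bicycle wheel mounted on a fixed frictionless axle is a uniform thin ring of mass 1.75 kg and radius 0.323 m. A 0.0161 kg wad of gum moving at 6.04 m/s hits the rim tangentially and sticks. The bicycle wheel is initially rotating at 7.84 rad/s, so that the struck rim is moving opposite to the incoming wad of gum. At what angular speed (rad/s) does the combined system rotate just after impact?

|ω_f| ≈ 7.60 rad/s

The axle reaction passes through the axle and exerts no torque about it; angular momentum about the axle is conserved through the impact.
I_p = (1.75)(0.323)² = 0.1826 kg·m². Taking the sense of the wad of gum's angular momentum as positive, L_{wad} = m v R = (0.0161)(6.04)(0.323) = 0.03141 kg·m²/s.
L_i = −I_p ω_p + m v R = −(0.1826)(7.84) + 0.03141 = -1.400 kg·m²/s.
After sticking, I_f = I_p + m R² = 0.1826 + (0.0161)(0.323)² = 0.1843 kg·m².
ω_f = L_i / I_f = -1.400 / 0.1843 = -7.598 rad/s.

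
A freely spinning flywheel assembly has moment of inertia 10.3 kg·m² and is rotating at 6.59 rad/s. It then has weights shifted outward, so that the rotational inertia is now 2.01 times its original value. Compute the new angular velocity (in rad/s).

No external torque acts about the spin axis, so angular momentum is conserved.
I₂ = 2.01 × 10.3 = 20.70 kg·m².
ω₂ = I₁ω₁ / I₂ = (10.30)(6.59 rad/s) / (20.70) = 3.279 rad/s.

ω₂ ≈ 3.28 rad/s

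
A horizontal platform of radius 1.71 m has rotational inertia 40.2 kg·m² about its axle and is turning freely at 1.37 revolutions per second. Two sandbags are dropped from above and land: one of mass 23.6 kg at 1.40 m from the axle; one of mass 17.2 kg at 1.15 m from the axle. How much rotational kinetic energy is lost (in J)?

energy lost ≈ 941 J

No external torque acts about the axle; L_before = L_after.
Added inertia Σmr² = (23.6)(1.40)² + (17.2)(1.15)² = 69.00 kg·m²; I_f = 40.20 + 69.00 = 109.2 kg·m².
ω_f = I_p ω_i / I_f = (40.20)(1.37) / 109.2 = 0.5043 rev/s.
KE_i = ½(40.20)(8.608 rad/s)² = 1489 J; KE_f = ½(109.2)(3.169)² = 548.3 J.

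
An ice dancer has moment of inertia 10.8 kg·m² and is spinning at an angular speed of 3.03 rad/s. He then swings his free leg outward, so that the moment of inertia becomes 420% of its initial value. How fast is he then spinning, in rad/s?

With no external torque about the axis, L is conserved: I₁ω₁ = I₂ω₂.
I₂ = 4.20 × 10.8 = 45.36 kg·m².
ω₂ = I₁ω₁ / I₂ = (10.80)(3.03 rad/s) / (45.36) = 0.7214 rad/s.

ω₂ ≈ 0.721 rad/s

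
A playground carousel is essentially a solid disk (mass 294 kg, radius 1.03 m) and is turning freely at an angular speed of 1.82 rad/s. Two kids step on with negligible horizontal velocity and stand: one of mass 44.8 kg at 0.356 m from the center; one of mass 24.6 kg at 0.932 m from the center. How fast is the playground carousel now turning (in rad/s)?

No external torque acts about the center; L_before = L_after.
I_p = ½(294)(1.03)² = 156.0 kg·m².
Added inertia Σmr² = (44.8)(0.356)² + (24.6)(0.932)² = 27.05 kg·m²; I_f = 156.0 + 27.05 = 183.0 kg·m².
ω_f = I_p ω_i / I_f = (156.0)(1.82) / 183.0 = 1.551 rad/s.

ω_f ≈ 1.55 rad/s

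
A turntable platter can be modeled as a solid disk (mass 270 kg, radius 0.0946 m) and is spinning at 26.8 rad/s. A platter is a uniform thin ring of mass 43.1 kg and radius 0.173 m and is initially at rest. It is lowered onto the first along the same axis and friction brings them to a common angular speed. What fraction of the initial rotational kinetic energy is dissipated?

The coupling torques are internal; angular momentum about the shared axis is conserved.
Moments of inertia: I_A = ½(270)(0.0946)² = 1.208 kg·m²; I_B = (43.1)(0.173)² = 1.290 kg·m².
Taking A's sense as positive: L = (1.208)(26.8) = 32.38 kg·m²·rad/s.
Combined I = 1.208 + 1.290 = 2.498 kg·m².
ω_f = L / I = 32.38 / 2.498 = 12.96 rad/s.
KE_i = ½ΣIω² = 433.9 J; KE_f = ½(2.498)(12.96)² = 209.8 J.
Fraction dissipated = (KE_i − KE_f)/KE_i = 0.5164.

fraction ≈ 0.516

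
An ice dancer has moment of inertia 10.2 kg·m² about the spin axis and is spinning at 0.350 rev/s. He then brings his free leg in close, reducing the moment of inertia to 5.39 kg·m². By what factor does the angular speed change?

ω₂/ω₁ ≈ 1.89

No external torque acts about the spin axis, so angular momentum is conserved.
ω₂/ω₁ = I₁/I₂ = 10.20 / 5.390 = 1.892.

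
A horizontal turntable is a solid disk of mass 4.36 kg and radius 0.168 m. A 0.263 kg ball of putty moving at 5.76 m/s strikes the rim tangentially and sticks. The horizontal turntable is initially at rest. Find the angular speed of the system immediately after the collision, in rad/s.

|ω_f| ≈ 3.69 rad/s

About the axle the impulsive forces during the collision are internal, so angular momentum about that axis is conserved.
I_p = ½(4.36)(0.168)² = 0.06153 kg·m². Taking the sense of the ball of putty's angular momentum as positive, L_{ball} = m v R = (0.263)(5.76)(0.168) = 0.2545 kg·m²/s.
L_i = 0 + 0.2545 = 0.2545 kg·m²/s.
After sticking, I_f = I_p + m R² = 0.06153 + (0.263)(0.168)² = 0.06895 kg·m².
ω_f = L_i / I_f = 0.2545 / 0.06895 = 3.691 rad/s.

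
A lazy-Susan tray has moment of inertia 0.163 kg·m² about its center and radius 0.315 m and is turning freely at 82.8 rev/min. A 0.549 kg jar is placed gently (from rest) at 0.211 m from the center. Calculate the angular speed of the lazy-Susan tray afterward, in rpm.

ω_f ≈ 72.0 rpm

The added mass arrives with no angular momentum about the center, and any external torque about the center is negligible, so the system's angular momentum is conserved.
Added inertia Σmr² = (0.549)(0.211)² = 0.02444 kg·m²; I_f = 0.1630 + 0.02444 = 0.1874 kg·m².
ω_f = I_p ω_i / I_f = (0.1630)(82.8) / 0.1874 = 72.00 rpm.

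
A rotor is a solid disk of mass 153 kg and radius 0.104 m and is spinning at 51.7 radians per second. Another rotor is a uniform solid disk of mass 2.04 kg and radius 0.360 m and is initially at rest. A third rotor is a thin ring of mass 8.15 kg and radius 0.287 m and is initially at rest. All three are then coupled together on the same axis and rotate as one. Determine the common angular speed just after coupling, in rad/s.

|ω_f| ≈ 26.2 rad/s

The coupling torques are internal; angular momentum about the shared axis is conserved.
Moments of inertia: I_A = ½(153)(0.104)² = 0.8274 kg·m²; I_B = ½(2.04)(0.360)² = 0.1322 kg·m²; I_C = (8.15)(0.287)² = 0.6713 kg·m².
Taking A's sense as positive: L = (0.8274)(51.7) = 42.78 kg·m²·rad/s.
Combined I = 0.8274 + 0.1322 + 0.6713 = 1.631 kg·m².
ω_f = L / I = 42.78 / 1.631 = 26.23 rad/s.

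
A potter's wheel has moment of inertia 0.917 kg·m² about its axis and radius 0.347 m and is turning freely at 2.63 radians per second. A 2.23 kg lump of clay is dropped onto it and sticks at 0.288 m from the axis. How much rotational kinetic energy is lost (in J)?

energy lost ≈ 0.532 J

No external torque acts about the axis; L_before = L_after.
Added inertia Σmr² = (2.23)(0.288)² = 0.1850 kg·m²; I_f = 0.9170 + 0.1850 = 1.102 kg·m².
ω_f = I_p ω_i / I_f = (0.9170)(2.63) / 1.102 = 2.189 rad/s.
KE_i = ½(0.9170)(2.630 rad/s)² = 3.171 J; KE_f = ½(1.102)(2.189)² = 2.639 J.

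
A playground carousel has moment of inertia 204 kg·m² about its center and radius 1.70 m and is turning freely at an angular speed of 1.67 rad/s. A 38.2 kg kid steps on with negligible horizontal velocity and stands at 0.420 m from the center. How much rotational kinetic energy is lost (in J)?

energy lost ≈ 9.10 J

No external torque acts about the center; L_before = L_after.
Added inertia Σmr² = (38.2)(0.420)² = 6.738 kg·m²; I_f = 204.0 + 6.738 = 210.7 kg·m².
ω_f = I_p ω_i / I_f = (204.0)(1.67) / 210.7 = 1.617 rad/s.
KE_i = ½(204.0)(1.670 rad/s)² = 284.5 J; KE_f = ½(210.7)(1.617)² = 275.4 J.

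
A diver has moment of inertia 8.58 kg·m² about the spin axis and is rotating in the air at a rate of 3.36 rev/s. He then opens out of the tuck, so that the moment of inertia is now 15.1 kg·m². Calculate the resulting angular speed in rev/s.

ω₂ ≈ 1.91 rev/s

With no external torque about the axis, L is conserved: I₁ω₁ = I₂ω₂.
ω₂ = I₁ω₁ / I₂ = (8.580)(3.36 rev/s) / (15.10) = 1.909 rev/s.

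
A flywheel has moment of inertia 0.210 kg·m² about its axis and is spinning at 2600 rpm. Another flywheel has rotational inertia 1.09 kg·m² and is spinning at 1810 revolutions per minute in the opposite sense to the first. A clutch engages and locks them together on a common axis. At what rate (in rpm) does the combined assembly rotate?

|ω_f| ≈ 1100 rpm

No external torque acts about the common axis, so total angular momentum is conserved.
Taking A's sense as positive: L = (0.2100)(2600) − (1.090)(1810) = -1427 kg·m²·rpm.
Combined I = 0.2100 + 1.090 = 1.300 kg·m².
ω_f = L / I = -1427 / 1.300 = -1098 rpm.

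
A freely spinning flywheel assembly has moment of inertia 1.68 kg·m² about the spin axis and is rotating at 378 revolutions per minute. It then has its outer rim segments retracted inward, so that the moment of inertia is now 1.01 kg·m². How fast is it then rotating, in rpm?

ω₂ ≈ 629 rpm

With no external torque about the axis, L is conserved: I₁ω₁ = I₂ω₂.
ω₂ = I₁ω₁ / I₂ = (1.680)(378 rpm) / (1.010) = 628.8 rpm.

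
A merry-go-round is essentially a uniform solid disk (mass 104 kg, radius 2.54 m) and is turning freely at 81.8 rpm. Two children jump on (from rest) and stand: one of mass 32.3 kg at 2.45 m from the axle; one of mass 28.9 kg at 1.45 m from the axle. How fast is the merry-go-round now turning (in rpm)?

ω_f ≈ 46.5 rpm

The added mass arrives with no angular momentum about the axle, and any external torque about the axle is negligible, so the system's angular momentum is conserved.
I_p = ½(104)(2.54)² = 335.5 kg·m².
Added inertia Σmr² = (32.3)(2.45)² + (28.9)(1.45)² = 254.6 kg·m²; I_f = 335.5 + 254.6 = 590.1 kg·m².
ω_f = I_p ω_i / I_f = (335.5)(81.8) / 590.1 = 46.50 rpm.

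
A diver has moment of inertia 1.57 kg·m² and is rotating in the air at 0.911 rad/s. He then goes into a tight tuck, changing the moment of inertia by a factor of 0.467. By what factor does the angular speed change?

No external torque acts about the spin axis, so angular momentum is conserved.
I₂ = 0.467 × 1.57 = 0.7332 kg·m².
ω₂/ω₁ = I₁/I₂ = 1.570 / 0.7332 = 2.141.

ω₂/ω₁ ≈ 2.14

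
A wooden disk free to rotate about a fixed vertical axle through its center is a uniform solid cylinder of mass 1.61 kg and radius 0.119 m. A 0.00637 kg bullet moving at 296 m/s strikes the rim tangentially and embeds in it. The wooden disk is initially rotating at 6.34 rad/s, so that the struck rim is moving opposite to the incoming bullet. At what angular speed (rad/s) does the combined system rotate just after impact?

|ω_f| ≈ 13.2 rad/s

About the axle the impulsive forces during the collision are internal, so angular momentum about that axis is conserved.
I_p = ½(1.61)(0.119)² = 0.01140 kg·m². Taking the sense of the bullet's angular momentum as positive, L_{bullet} = m v R = (0.00637)(296)(0.119) = 0.2244 kg·m²/s.
L_i = −I_p ω_p + m v R = −(0.01140)(6.34) + 0.2244 = 0.1521 kg·m²/s.
After sticking, I_f = I_p + m R² = 0.01140 + (0.00637)(0.119)² = 0.01149 kg·m².
ω_f = L_i / I_f = 0.1521 / 0.01149 = 13.24 rad/s.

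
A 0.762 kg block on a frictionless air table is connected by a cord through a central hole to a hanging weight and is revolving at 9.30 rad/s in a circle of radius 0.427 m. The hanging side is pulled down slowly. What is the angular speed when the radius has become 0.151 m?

ω₂ ≈ 74.4 rad/s

The constraining force is radial, so m r² ω about the center is conserved.
ω₂ = ω₁ (r₁/r₂)² = (9.30)(0.427/0.151)² = 74.37 rad/s.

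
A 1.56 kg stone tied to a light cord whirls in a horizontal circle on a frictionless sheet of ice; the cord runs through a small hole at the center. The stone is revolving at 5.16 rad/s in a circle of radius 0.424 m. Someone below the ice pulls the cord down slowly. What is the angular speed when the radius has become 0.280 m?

The constraining force is radial, so m r² ω about the center is conserved.
ω₂ = ω₁ (r₁/r₂)² = (5.16)(0.424/0.280)² = 11.83 rad/s.

ω₂ ≈ 11.8 rad/s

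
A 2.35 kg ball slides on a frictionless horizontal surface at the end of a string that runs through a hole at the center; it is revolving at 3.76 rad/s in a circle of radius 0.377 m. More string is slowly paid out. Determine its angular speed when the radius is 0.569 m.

No torque about the axis ⇒ m r₁² ω₁ = m r₂² ω₂.
ω₂ = ω₁ (r₁/r₂)² = (3.76)(0.377/0.569)² = 1.651 rad/s.

ω₂ ≈ 1.65 rad/s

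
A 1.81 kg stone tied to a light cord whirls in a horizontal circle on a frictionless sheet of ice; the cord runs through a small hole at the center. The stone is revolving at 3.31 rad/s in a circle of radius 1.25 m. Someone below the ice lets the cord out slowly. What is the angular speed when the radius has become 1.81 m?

ω₂ ≈ 1.58 rad/s

The constraining force is radial, so m r² ω about the center is conserved.
ω₂ = ω₁ (r₁/r₂)² = (3.31)(1.25/1.81)² = 1.579 rad/s.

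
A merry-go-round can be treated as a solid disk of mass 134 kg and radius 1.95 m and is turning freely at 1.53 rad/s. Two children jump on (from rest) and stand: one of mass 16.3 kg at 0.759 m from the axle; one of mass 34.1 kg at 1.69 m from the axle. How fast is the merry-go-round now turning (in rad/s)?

ω_f ≈ 1.08 rad/s

No external torque acts about the axle; L_before = L_after.
I_p = ½(134)(1.95)² = 254.8 kg·m².
Added inertia Σmr² = (16.3)(0.759)² + (34.1)(1.69)² = 106.8 kg·m²; I_f = 254.8 + 106.8 = 361.6 kg·m².
ω_f = I_p ω_i / I_f = (254.8)(1.53) / 361.6 = 1.078 rad/s.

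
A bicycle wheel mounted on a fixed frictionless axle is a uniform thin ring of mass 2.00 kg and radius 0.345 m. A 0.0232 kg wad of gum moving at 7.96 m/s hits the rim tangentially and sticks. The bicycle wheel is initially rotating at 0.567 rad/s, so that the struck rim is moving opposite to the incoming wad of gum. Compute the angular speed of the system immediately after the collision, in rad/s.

|ω_f| ≈ 0.296 rad/s

The axle reaction passes through the axle and exerts no torque about it; angular momentum about the axle is conserved through the impact.
I_p = (2.00)(0.345)² = 0.2380 kg·m². Taking the sense of the wad of gum's angular momentum as positive, L_{wad} = m v R = (0.0232)(7.96)(0.345) = 0.06371 kg·m²/s.
L_i = −I_p ω_p + m v R = −(0.2380)(0.567) + 0.06371 = -0.07126 kg·m²/s.
After sticking, I_f = I_p + m R² = 0.2380 + (0.0232)(0.345)² = 0.2408 kg·m².
ω_f = L_i / I_f = -0.07126 / 0.2408 = -0.2959 rad/s.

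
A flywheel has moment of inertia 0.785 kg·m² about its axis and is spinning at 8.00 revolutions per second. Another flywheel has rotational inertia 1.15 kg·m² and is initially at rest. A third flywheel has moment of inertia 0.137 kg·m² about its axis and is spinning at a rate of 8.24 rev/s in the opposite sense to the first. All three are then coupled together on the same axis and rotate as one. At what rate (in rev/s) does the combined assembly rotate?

|ω_f| ≈ 2.49 rev/s

No external torque acts about the common axis, so total angular momentum is conserved.
Taking A's sense as positive: L = (0.7850)(8.00) − (0.1370)(8.24) = 5.151 kg·m²·rev/s.
Combined I = 0.7850 + 1.150 + 0.1370 = 2.072 kg·m².
ω_f = L / I = 5.151 / 2.072 = 2.486 rev/s.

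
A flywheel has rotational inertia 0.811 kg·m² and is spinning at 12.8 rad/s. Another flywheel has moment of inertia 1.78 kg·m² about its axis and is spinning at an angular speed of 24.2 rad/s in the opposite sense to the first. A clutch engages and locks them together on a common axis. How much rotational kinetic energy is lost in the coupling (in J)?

The coupling torques are internal; angular momentum about the shared axis is conserved.
Taking A's sense as positive: L = (0.8110)(12.8) − (1.780)(24.2) = -32.70 kg·m²·rad/s.
Combined I = 0.8110 + 1.780 = 2.591 kg·m².
ω_f = L / I = -32.70 / 2.591 = -12.62 rad/s.
KE_i = ½ΣIω² = 587.7 J; KE_f = ½(2.591)(12.62)² = 206.3 J.

ΔKE lost ≈ 381 J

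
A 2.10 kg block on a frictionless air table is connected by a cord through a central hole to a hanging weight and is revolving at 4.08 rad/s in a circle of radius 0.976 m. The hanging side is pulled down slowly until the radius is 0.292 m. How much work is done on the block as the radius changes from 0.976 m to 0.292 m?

W ≈ 169 J

The constraining force is radial, so m r² ω about the center is conserved.
ω₂ = ω₁ (r₁/r₂)² = (4.08)(0.976/0.292)² = 45.58 rad/s.
W = ΔKE = ½m(v₂² − v₁²) = 169.4 J.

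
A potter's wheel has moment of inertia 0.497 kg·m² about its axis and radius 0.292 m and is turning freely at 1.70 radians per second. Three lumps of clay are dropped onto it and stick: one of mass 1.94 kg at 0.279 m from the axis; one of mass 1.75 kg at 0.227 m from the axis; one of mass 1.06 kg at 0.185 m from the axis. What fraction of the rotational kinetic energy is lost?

fraction ≈ 0.358

The added mass arrives with no angular momentum about the axis, and any external torque about the axis is negligible, so the system's angular momentum is conserved.
Added inertia Σmr² = (1.94)(0.279)² + (1.75)(0.227)² + (1.06)(0.185)² = 0.2775 kg·m²; I_f = 0.4970 + 0.2775 = 0.7745 kg·m².
ω_f = I_p ω_i / I_f = (0.4970)(1.70) / 0.7745 = 1.091 rad/s.
KE_i = ½(0.4970)(1.700 rad/s)² = 0.7182 J; KE_f = ½(0.7745)(1.091)² = 0.4609 J.
Fraction lost = 0.3583.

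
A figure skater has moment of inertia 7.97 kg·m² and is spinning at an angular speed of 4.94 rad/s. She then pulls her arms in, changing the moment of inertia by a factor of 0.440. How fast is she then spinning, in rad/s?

ω₂ ≈ 11.2 rad/s

With no external torque about the axis, L is conserved: I₁ω₁ = I₂ω₂.
I₂ = 0.440 × 7.97 = 3.507 kg·m².
ω₂ = I₁ω₁ / I₂ = (7.970)(4.94 rad/s) / (3.507) = 11.23 rad/s.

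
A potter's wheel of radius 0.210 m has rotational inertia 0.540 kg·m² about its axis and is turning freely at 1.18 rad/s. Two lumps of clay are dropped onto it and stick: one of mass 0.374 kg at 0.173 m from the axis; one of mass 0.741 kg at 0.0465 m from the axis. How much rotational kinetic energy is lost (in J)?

energy lost ≈ 0.00870 J

No external torque acts about the axis; L_before = L_after.
Added inertia Σmr² = (0.374)(0.173)² + (0.741)(0.0465)² = 0.01280 kg·m²; I_f = 0.5400 + 0.01280 = 0.5528 kg·m².
ω_f = I_p ω_i / I_f = (0.5400)(1.18) / 0.5528 = 1.153 rad/s.
KE_i = ½(0.5400)(1.180 rad/s)² = 0.3759 J; KE_f = ½(0.5528)(1.153)² = 0.3672 J.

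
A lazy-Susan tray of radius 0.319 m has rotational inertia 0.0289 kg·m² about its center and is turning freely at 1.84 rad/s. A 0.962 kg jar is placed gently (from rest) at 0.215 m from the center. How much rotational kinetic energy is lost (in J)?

energy lost ≈ 0.0297 J

The added mass arrives with no angular momentum about the center, and any external torque about the center is negligible, so the system's angular momentum is conserved.
Added inertia Σmr² = (0.962)(0.215)² = 0.04447 kg·m²; I_f = 0.02890 + 0.04447 = 0.07337 kg·m².
ω_f = I_p ω_i / I_f = (0.02890)(1.84) / 0.07337 = 0.7248 rad/s.
KE_i = ½(0.02890)(1.840 rad/s)² = 0.04892 J; KE_f = ½(0.07337)(0.7248)² = 0.01927 J.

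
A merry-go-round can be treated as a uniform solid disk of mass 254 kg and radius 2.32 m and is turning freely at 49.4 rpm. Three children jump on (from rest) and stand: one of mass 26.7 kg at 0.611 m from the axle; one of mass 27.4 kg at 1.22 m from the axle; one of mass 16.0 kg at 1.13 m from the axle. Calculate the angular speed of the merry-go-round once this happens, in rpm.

ω_f ≈ 44.7 rpm

No external torque acts about the axle; L_before = L_after.
I_p = ½(254)(2.32)² = 683.6 kg·m².
Added inertia Σmr² = (26.7)(0.611)² + (27.4)(1.22)² + (16.0)(1.13)² = 71.18 kg·m²; I_f = 683.6 + 71.18 = 754.7 kg·m².
ω_f = I_p ω_i / I_f = (683.6)(49.4) / 754.7 = 44.74 rpm.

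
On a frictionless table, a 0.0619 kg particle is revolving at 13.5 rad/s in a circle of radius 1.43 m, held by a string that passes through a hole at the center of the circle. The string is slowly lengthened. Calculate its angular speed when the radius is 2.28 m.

The constraining force is radial, so m r² ω about the center is conserved.
ω₂ = ω₁ (r₁/r₂)² = (13.5)(1.43/2.28)² = 5.311 rad/s.

ω₂ ≈ 5.31 rad/s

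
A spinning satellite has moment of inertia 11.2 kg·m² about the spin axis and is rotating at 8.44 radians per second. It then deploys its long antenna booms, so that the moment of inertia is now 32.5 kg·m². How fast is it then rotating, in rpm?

No external torque acts about the spin axis, so angular momentum is conserved.
ω₂ = I₁ω₁ / I₂ = (11.20)(8.44 rad/s) / (32.50) = 2.909 rad/s = 27.77 rpm.

ω₂ ≈ 27.8 rpm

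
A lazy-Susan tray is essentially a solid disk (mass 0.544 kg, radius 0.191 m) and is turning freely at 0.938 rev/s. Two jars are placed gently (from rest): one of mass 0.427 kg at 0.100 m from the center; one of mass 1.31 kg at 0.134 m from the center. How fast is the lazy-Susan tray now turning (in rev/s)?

No external torque acts about the center; L_before = L_after.
I_p = ½(0.544)(0.191)² = 0.009923 kg·m².
Added inertia Σmr² = (0.427)(0.100)² + (1.31)(0.134)² = 0.02779 kg·m²; I_f = 0.009923 + 0.02779 = 0.03772 kg·m².
ω_f = I_p ω_i / I_f = (0.009923)(0.938) / 0.03772 = 0.2468 rev/s.

ω_f ≈ 0.247 rev/s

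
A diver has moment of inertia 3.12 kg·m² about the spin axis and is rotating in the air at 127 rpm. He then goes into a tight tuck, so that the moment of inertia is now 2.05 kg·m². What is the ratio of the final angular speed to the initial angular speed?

ω₂/ω₁ ≈ 1.52

Angular momentum about the spin axis is conserved since the torque about it is zero.
ω₂/ω₁ = I₁/I₂ = 3.120 / 2.050 = 1.522.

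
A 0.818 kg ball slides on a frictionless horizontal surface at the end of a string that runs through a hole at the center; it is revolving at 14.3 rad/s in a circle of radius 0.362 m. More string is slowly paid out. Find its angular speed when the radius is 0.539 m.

ω₂ ≈ 6.45 rad/s

The constraining force is radial, so m r² ω about the center is conserved.
ω₂ = ω₁ (r₁/r₂)² = (14.3)(0.362/0.539)² = 6.450 rad/s.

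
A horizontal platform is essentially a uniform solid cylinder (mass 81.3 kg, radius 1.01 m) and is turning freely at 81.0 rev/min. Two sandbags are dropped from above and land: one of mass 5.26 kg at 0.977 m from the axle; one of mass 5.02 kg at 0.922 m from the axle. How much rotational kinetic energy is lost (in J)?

No external torque acts about the axle; L_before = L_after.
I_p = ½(81.3)(1.01)² = 41.47 kg·m².
Added inertia Σmr² = (5.26)(0.977)² + (5.02)(0.922)² = 9.288 kg·m²; I_f = 41.47 + 9.288 = 50.76 kg·m².
ω_f = I_p ω_i / I_f = (41.47)(81.0) / 50.76 = 66.18 rpm.
KE_i = ½(41.47)(8.482 rad/s)² = 1492 J; KE_f = ½(50.76)(6.930)² = 1219 J.

energy lost ≈ 273 J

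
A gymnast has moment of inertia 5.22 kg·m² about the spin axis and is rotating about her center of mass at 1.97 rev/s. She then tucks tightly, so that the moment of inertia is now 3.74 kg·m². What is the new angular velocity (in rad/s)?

ω₂ ≈ 17.3 rad/s

Angular momentum about the spin axis is conserved since the torque about it is zero.
ω₂ = I₁ω₁ / I₂ = (5.220)(1.97 rev/s) / (3.740) = 2.750 rev/s = 17.28 rad/s.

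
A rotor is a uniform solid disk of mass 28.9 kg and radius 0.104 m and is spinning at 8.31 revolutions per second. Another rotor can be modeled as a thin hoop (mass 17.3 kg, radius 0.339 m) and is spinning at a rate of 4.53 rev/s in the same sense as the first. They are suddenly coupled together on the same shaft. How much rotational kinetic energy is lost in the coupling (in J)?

The coupling torques are internal; angular momentum about the shared axis is conserved.
Moments of inertia: I_A = ½(28.9)(0.104)² = 0.1563 kg·m²; I_B = (17.3)(0.339)² = 1.988 kg·m².
Taking A's sense as positive: L = (0.1563)(8.31) + (1.988)(4.53) = 10.31 kg·m²·rev/s.
Combined I = 0.1563 + 1.988 = 2.144 kg·m².
ω_f = L / I = 10.31 / 2.144 = 4.805 rev/s.
KE_i = ½ΣIω² = 1018 J; KE_f = ½(2.144)(30.19)² = 977.5 J.

ΔKE lost ≈ 40.9 J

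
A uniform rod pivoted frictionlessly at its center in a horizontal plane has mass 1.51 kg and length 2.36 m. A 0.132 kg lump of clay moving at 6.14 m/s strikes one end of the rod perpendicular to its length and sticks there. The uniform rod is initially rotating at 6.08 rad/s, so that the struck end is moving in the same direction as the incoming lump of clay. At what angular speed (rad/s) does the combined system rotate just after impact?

About the pivot the impulsive forces during the collision are internal, so angular momentum about that axis is conserved.
I_p = (1/12)(1.51)(2.36)² = 0.7008 kg·m². Taking the sense of the lump of clay's angular momentum as positive, L_{lump} = m v R = (0.132)(6.14)(2.36/2) = 0.9564 kg·m²/s.
L_i = +I_p ω_p + m v R = +(0.7008)(6.08) + 0.9564 = 5.217 kg·m²/s.
After sticking, I_f = I_p + m R² = 0.7008 + (0.132)(2.36/2)² = 0.8846 kg·m².
ω_f = L_i / I_f = 5.217 / 0.8846 = 5.898 rad/s.

|ω_f| ≈ 5.90 rad/s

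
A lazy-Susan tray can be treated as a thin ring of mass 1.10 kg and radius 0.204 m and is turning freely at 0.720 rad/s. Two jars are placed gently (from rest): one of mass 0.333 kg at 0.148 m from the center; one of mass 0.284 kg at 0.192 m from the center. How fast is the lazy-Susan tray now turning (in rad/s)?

ω_f ≈ 0.519 rad/s

No external torque acts about the center; L_before = L_after.
I_p = (1.10)(0.204)² = 0.04578 kg·m².
Added inertia Σmr² = (0.333)(0.148)² + (0.284)(0.192)² = 0.01776 kg·m²; I_f = 0.04578 + 0.01776 = 0.06354 kg·m².
ω_f = I_p ω_i / I_f = (0.04578)(0.720) / 0.06354 = 0.5187 rad/s.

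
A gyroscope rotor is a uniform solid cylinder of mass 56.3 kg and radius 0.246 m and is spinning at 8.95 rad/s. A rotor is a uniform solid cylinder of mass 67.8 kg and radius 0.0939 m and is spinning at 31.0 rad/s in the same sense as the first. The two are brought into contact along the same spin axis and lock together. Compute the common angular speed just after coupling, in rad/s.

|ω_f| ≈ 12.2 rad/s

The coupling torques are internal; angular momentum about the shared axis is conserved.
Moments of inertia: I_A = ½(56.3)(0.246)² = 1.704 kg·m²; I_B = ½(67.8)(0.0939)² = 0.2989 kg·m².
Taking A's sense as positive: L = (1.704)(8.95) + (0.2989)(31.0) = 24.51 kg·m²·rad/s.
Combined I = 1.704 + 0.2989 = 2.002 kg·m².
ω_f = L / I = 24.51 / 2.002 = 12.24 rad/s.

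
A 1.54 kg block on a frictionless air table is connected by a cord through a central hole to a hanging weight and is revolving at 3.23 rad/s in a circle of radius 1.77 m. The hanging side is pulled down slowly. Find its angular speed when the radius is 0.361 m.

The constraining force is radial, so m r² ω about the center is conserved.
ω₂ = ω₁ (r₁/r₂)² = (3.23)(1.77/0.361)² = 77.65 rad/s.

ω₂ ≈ 77.6 rad/s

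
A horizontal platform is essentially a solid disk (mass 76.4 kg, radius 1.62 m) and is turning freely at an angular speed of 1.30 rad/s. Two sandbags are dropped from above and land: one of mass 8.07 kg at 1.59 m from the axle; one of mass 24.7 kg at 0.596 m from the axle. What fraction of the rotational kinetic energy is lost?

No external torque acts about the axle; L_before = L_after.
I_p = ½(76.4)(1.62)² = 100.3 kg·m².
Added inertia Σmr² = (8.07)(1.59)² + (24.7)(0.596)² = 29.18 kg·m²; I_f = 100.3 + 29.18 = 129.4 kg·m².
ω_f = I_p ω_i / I_f = (100.3)(1.30) / 129.4 = 1.007 rad/s.
KE_i = ½(100.3)(1.300 rad/s)² = 84.71 J; KE_f = ½(129.4)(1.007)² = 65.62 J.
Fraction lost = 0.2254.

fraction ≈ 0.225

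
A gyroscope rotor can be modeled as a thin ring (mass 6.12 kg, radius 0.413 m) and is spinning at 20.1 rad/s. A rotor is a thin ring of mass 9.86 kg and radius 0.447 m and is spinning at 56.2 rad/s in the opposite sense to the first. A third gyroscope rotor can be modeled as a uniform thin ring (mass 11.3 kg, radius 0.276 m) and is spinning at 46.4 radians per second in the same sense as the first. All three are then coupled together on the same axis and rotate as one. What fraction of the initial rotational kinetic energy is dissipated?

The coupling torques are internal; angular momentum about the shared axis is conserved.
Moments of inertia: I_A = (6.12)(0.413)² = 1.044 kg·m²; I_B = (9.86)(0.447)² = 1.970 kg·m²; I_C = (11.3)(0.276)² = 0.8608 kg·m².
Taking A's sense as positive: L = (1.044)(20.1) − (1.970)(56.2) + (0.8608)(46.4) = -49.80 kg·m²·rad/s.
Combined I = 1.044 + 1.970 + 0.8608 = 3.875 kg·m².
ω_f = L / I = -49.80 / 3.875 = -12.85 rad/s.
KE_i = ½ΣIω² = 4249 J; KE_f = ½(3.875)(12.85)² = 320.0 J.
Fraction dissipated = (KE_i − KE_f)/KE_i = 0.9247.

fraction ≈ 0.925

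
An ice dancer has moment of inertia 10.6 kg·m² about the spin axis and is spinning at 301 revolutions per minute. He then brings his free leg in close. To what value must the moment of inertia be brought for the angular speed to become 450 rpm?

I₂ ≈ 7.09 kg·m²

No external torque acts about the spin axis, so angular momentum is conserved.
I₂ = I₁ω₁ / ω₂ = (10.6)(301) / (450) = 7.090 kg·m².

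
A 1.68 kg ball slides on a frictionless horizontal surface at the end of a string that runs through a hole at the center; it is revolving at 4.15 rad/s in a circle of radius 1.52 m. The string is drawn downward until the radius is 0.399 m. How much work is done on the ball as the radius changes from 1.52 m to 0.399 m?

No torque about the axis ⇒ m r₁² ω₁ = m r₂² ω₂.
ω₂ = ω₁ (r₁/r₂)² = (4.15)(1.52/0.399)² = 60.23 rad/s.
W = ΔKE = ½m(v₂² − v₁²) = 451.6 J.

W ≈ 452 J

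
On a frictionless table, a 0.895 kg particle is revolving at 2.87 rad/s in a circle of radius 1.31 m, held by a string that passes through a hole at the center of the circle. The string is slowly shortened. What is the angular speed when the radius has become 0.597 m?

ω₂ ≈ 13.8 rad/s

The constraining force is radial, so m r² ω about the center is conserved.
ω₂ = ω₁ (r₁/r₂)² = (2.87)(1.31/0.597)² = 13.82 rad/s.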